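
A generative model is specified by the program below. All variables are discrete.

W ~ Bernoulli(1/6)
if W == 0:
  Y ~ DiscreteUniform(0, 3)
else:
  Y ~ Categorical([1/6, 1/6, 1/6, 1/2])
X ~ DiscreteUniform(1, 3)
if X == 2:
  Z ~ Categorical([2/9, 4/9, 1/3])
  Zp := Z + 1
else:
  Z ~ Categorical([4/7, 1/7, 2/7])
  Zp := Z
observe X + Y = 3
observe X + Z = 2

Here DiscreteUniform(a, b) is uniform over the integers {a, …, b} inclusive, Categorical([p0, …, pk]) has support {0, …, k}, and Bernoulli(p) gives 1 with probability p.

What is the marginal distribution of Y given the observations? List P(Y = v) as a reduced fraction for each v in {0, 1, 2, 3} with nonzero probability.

P(Y=1) = 14/23, P(Y=2) = 9/23

Enumerate traces; 4 have nonzero weight after conditioning:
  (W=0, Y=1, X=2, Z=0) weight 5/324
  (W=0, Y=2, X=1, Z=1) weight 5/504
  (W=1, Y=1, X=2, Z=0) weight 1/486
  (W=1, Y=2, X=1, Z=1) weight 1/756
Group by Y:
  weight(Y=1) = 17/972
  weight(Y=2) = 17/1512
Total weight = 17/972 + 17/1512 = 391/13608
P(Y=1 | obs) = 17/972 / 391/13608 = 14/23
P(Y=2 | obs) = 17/1512 / 391/13608 = 9/23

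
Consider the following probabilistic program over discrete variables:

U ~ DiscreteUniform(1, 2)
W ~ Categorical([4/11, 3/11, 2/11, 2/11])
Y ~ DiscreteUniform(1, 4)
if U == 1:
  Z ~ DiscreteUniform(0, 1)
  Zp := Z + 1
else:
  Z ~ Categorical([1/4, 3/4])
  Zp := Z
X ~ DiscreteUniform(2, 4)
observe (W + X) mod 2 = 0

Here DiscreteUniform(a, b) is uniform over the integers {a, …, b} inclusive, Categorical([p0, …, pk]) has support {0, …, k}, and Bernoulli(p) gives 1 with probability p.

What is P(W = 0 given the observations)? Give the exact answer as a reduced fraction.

P(W = 0 | obs) = 8/17

Enumerate traces; 96 have nonzero weight after conditioning:
  (U=1, W=0, Y=1, Z=0, X=2) weight 1/132
  (U=1, W=0, Y=1, Z=0, X=4) weight 1/132
  (U=1, W=0, Y=1, Z=1, X=2) weight 1/132
  (U=1, W=0, Y=1, Z=1, X=4) weight 1/132
  (U=1, W=0, Y=2, Z=0, X=2) weight 1/132
  (U=1, W=0, Y=2, Z=0, X=4) weight 1/132
  (U=1, W=0, Y=2, Z=1, X=2) weight 1/132
  (U=1, W=0, Y=2, Z=1, X=4) weight 1/132
  (U=1, W=1, Y=1, Z=0, X=3) weight 1/176
  (U=1, W=2, Y=1, Z=0, X=2) weight 1/264
  … 86 more
Group by W:
  weight(W=0) = 8/33
  weight(W=1) = 1/11
  weight(W=2) = 4/33
  weight(W=3) = 2/33
Total weight = 8/33 + 1/11 + 4/33 + 2/33 = 17/33
P(W=0 | obs) = 8/33 / 17/33 = 8/17
P(W=1 | obs) = 1/11 / 17/33 = 3/17
P(W=2 | obs) = 4/33 / 17/33 = 4/17
P(W=3 | obs) = 2/33 / 17/33 = 2/17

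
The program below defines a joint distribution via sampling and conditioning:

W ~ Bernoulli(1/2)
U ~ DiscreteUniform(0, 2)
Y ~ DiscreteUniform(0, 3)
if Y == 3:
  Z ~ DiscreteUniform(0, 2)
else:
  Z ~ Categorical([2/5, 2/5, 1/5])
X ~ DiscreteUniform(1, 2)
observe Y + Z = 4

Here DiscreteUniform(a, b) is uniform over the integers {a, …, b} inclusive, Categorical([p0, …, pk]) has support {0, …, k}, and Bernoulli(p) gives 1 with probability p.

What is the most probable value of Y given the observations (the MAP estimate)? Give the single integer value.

Enumerate traces; 24 have nonzero weight after conditioning:
  (W=0, U=0, Y=2, Z=2, X=1) weight 1/240
  (W=0, U=0, Y=2, Z=2, X=2) weight 1/240
  (W=0, U=0, Y=3, Z=1, X=1) weight 1/144
  (W=0, U=0, Y=3, Z=1, X=2) weight 1/144
  (W=0, U=1, Y=2, Z=2, X=1) weight 1/240
  (W=0, U=1, Y=2, Z=2, X=2) weight 1/240
  (W=0, U=1, Y=3, Z=1, X=1) weight 1/144
  (W=0, U=1, Y=3, Z=1, X=2) weight 1/144
  … 16 more
Group by Y:
  weight(Y=2) = 1/20
  weight(Y=3) = 1/12
Total weight = 1/20 + 1/12 = 2/15
P(Y=2 | obs) = 1/20 / 2/15 = 3/8
P(Y=3 | obs) = 1/12 / 2/15 = 5/8
argmax = 3

argmax_v P(Y = v | obs) = 3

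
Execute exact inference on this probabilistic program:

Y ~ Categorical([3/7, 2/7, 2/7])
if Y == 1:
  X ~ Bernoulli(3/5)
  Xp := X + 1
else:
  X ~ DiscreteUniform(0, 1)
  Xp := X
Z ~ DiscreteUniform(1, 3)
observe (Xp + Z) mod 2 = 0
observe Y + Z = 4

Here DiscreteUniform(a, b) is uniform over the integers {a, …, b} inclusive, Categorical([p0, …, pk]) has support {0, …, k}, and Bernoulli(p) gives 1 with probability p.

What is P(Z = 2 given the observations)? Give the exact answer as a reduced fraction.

Enumerate traces; 2 have nonzero weight after conditioning:
  (Y=1, X=0, Z=3) weight 4/105
  (Y=2, X=0, Z=2) weight 1/21
Group by Z:
  weight(Z=2) = 1/21
  weight(Z=3) = 4/105
Total weight = 1/21 + 4/105 = 3/35
P(Z=2 | obs) = 1/21 / 3/35 = 5/9
P(Z=3 | obs) = 4/105 / 3/35 = 4/9

P(Z = 2 | obs) = 5/9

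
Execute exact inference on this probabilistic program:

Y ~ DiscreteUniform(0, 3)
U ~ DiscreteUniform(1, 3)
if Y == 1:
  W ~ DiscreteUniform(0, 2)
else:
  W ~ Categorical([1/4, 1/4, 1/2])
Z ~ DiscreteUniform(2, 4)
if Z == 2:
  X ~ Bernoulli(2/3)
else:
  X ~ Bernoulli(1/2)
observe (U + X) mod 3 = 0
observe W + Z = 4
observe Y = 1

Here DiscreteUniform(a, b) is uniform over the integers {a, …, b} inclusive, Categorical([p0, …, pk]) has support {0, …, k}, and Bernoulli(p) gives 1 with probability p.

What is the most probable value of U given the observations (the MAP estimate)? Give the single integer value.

Enumerate traces; 6 have nonzero weight after conditioning:
  (Y=1, U=2, W=0, Z=4, X=1) weight 1/216
  (Y=1, U=2, W=1, Z=3, X=1) weight 1/216
  (Y=1, U=2, W=2, Z=2, X=1) weight 1/162
  (Y=1, U=3, W=0, Z=4, X=0) weight 1/216
  (Y=1, U=3, W=1, Z=3, X=0) weight 1/216
  (Y=1, U=3, W=2, Z=2, X=0) weight 1/324
Group by U:
  weight(U=2) = 5/324
  weight(U=3) = 1/81
Total weight = 5/324 + 1/81 = 1/36
P(U=2 | obs) = 5/324 / 1/36 = 5/9
P(U=3 | obs) = 1/81 / 1/36 = 4/9
argmax = 2

argmax_v P(U = v | obs) = 2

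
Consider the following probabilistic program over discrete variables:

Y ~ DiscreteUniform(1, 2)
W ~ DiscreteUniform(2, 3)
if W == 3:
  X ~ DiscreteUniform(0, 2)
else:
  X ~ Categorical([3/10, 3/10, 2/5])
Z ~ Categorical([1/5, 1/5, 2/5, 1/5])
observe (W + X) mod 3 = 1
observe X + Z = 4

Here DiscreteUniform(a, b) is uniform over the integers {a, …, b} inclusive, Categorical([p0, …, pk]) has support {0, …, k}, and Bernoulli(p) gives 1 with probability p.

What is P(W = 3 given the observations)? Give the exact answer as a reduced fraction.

Enumerate traces; 4 have nonzero weight after conditioning:
  (Y=1, W=2, X=2, Z=2) weight 1/25
  (Y=1, W=3, X=1, Z=3) weight 1/60
  (Y=2, W=2, X=2, Z=2) weight 1/25
  (Y=2, W=3, X=1, Z=3) weight 1/60
Group by W:
  weight(W=2) = 2/25
  weight(W=3) = 1/30
Total weight = 2/25 + 1/30 = 17/150
P(W=2 | obs) = 2/25 / 17/150 = 12/17
P(W=3 | obs) = 1/30 / 17/150 = 5/17

P(W = 3 | obs) = 5/17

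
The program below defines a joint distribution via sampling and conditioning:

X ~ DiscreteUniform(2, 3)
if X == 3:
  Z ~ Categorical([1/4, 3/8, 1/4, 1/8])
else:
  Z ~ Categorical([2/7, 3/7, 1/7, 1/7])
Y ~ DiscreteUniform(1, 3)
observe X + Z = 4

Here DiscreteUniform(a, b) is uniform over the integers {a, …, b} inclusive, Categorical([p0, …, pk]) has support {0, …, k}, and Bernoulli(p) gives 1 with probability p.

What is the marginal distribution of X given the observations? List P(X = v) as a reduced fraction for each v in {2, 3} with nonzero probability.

P(X=2) = 8/29, P(X=3) = 21/29

Enumerate traces; 6 have nonzero weight after conditioning:
  (X=2, Z=2, Y=1) weight 1/42
  (X=2, Z=2, Y=2) weight 1/42
  (X=2, Z=2, Y=3) weight 1/42
  (X=3, Z=1, Y=1) weight 1/16
  (X=3, Z=1, Y=2) weight 1/16
  (X=3, Z=1, Y=3) weight 1/16
Group by X:
  weight(X=2) = 1/14
  weight(X=3) = 3/16
Total weight = 1/14 + 3/16 = 29/112
P(X=2 | obs) = 1/14 / 29/112 = 8/29
P(X=3 | obs) = 3/16 / 29/112 = 21/29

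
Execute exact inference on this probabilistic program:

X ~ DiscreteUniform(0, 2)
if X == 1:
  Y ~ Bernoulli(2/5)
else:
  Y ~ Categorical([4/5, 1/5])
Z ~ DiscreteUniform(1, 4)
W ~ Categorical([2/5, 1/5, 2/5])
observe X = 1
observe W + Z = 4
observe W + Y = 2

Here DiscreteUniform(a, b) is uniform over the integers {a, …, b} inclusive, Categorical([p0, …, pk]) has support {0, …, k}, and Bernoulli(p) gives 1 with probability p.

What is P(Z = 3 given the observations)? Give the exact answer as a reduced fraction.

Enumerate traces; 2 have nonzero weight after conditioning:
  (X=1, Y=0, Z=2, W=2) weight 1/50
  (X=1, Y=1, Z=3, W=1) weight 1/150
Group by Z:
  weight(Z=2) = 1/50
  weight(Z=3) = 1/150
Total weight = 1/50 + 1/150 = 2/75
P(Z=2 | obs) = 1/50 / 2/75 = 3/4
P(Z=3 | obs) = 1/150 / 2/75 = 1/4

P(Z = 3 | obs) = 1/4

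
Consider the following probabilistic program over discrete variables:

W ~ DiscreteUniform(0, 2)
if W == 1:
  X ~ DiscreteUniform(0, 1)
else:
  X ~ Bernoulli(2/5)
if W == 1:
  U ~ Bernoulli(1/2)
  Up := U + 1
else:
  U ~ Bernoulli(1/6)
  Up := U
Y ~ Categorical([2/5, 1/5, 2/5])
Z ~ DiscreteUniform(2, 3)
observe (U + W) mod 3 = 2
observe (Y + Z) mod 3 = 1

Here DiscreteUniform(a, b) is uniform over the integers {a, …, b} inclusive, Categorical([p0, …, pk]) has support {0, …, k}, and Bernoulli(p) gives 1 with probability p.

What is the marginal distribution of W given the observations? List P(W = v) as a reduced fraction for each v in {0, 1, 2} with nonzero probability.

Enumerate traces; 8 have nonzero weight after conditioning:
  (W=1, X=0, U=1, Y=1, Z=3) weight 1/120
  (W=1, X=0, U=1, Y=2, Z=2) weight 1/60
  (W=1, X=1, U=1, Y=1, Z=3) weight 1/120
  (W=1, X=1, U=1, Y=2, Z=2) weight 1/60
  (W=2, X=0, U=0, Y=1, Z=3) weight 1/60
  (W=2, X=0, U=0, Y=2, Z=2) weight 1/30
  (W=2, X=1, U=0, Y=1, Z=3) weight 1/90
  (W=2, X=1, U=0, Y=2, Z=2) weight 1/45
Group by W:
  weight(W=1) = 1/20
  weight(W=2) = 1/12
Total weight = 1/20 + 1/12 = 2/15
P(W=1 | obs) = 1/20 / 2/15 = 3/8
P(W=2 | obs) = 1/12 / 2/15 = 5/8

P(W=1) = 3/8, P(W=2) = 5/8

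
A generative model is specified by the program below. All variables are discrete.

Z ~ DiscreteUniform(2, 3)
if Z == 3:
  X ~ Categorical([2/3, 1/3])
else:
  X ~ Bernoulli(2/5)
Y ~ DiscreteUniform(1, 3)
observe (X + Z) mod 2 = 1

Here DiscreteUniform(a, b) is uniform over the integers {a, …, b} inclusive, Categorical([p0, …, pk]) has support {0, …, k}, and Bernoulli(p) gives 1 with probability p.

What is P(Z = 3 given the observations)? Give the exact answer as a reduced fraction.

Enumerate traces; 6 have nonzero weight after conditioning:
  (Z=2, X=1, Y=1) weight 1/15
  (Z=2, X=1, Y=2) weight 1/15
  (Z=2, X=1, Y=3) weight 1/15
  (Z=3, X=0, Y=1) weight 1/9
  (Z=3, X=0, Y=2) weight 1/9
  (Z=3, X=0, Y=3) weight 1/9
Group by Z:
  weight(Z=2) = 1/5
  weight(Z=3) = 1/3
Total weight = 1/5 + 1/3 = 8/15
P(Z=2 | obs) = 1/5 / 8/15 = 3/8
P(Z=3 | obs) = 1/3 / 8/15 = 5/8

P(Z = 3 | obs) = 5/8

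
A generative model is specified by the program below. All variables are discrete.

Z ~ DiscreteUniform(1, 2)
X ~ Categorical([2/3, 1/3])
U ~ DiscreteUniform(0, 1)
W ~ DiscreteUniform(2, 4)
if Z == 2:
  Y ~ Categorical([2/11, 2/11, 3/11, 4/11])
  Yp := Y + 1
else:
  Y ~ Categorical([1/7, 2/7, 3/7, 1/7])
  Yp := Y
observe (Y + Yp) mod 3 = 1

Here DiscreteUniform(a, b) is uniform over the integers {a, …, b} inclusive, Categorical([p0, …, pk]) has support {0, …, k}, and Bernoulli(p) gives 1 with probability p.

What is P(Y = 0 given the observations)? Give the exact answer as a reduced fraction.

Enumerate traces; 36 have nonzero weight after conditioning:
  (Z=1, X=0, U=0, W=2, Y=2) weight 1/42
  (Z=1, X=0, U=0, W=3, Y=2) weight 1/42
  (Z=1, X=0, U=0, W=4, Y=2) weight 1/42
  (Z=1, X=0, U=1, W=2, Y=2) weight 1/42
  (Z=1, X=0, U=1, W=3, Y=2) weight 1/42
  (Z=1, X=0, U=1, W=4, Y=2) weight 1/42
  (Z=1, X=1, U=0, W=2, Y=2) weight 1/84
  (Z=1, X=1, U=0, W=3, Y=2) weight 1/84
  (Z=2, X=0, U=0, W=2, Y=0) weight 1/99
  (Z=2, X=0, U=0, W=2, Y=3) weight 2/99
  … 26 more
Group by Y:
  weight(Y=0) = 1/11
  weight(Y=2) = 3/14
  weight(Y=3) = 2/11
Total weight = 1/11 + 3/14 + 2/11 = 75/154
P(Y=0 | obs) = 1/11 / 75/154 = 14/75
P(Y=2 | obs) = 3/14 / 75/154 = 11/25
P(Y=3 | obs) = 2/11 / 75/154 = 28/75

P(Y = 0 | obs) = 14/75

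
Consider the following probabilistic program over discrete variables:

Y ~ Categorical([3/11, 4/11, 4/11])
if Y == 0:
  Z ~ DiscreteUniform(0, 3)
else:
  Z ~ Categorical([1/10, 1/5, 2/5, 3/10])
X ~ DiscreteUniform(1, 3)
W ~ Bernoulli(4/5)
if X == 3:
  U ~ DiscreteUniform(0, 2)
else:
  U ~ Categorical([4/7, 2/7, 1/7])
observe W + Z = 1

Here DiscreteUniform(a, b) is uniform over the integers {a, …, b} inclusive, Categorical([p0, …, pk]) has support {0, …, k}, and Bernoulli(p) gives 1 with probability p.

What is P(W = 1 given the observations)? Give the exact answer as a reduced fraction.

Enumerate traces; 54 have nonzero weight after conditioning:
  (Y=0, Z=0, X=1, W=1, U=0) weight 4/385
  (Y=0, Z=0, X=1, W=1, U=1) weight 2/385
  (Y=0, Z=0, X=1, W=1, U=2) weight 1/385
  (Y=0, Z=0, X=2, W=1, U=0) weight 4/385
  (Y=0, Z=0, X=2, W=1, U=1) weight 2/385
  (Y=0, Z=0, X=2, W=1, U=2) weight 1/385
  (Y=0, Z=0, X=3, W=1, U=0) weight 1/165
  (Y=0, Z=0, X=3, W=1, U=1) weight 1/165
  (Y=0, Z=1, X=1, W=0, U=0) weight 1/385
  … 45 more
Group by W:
  weight(W=0) = 47/1100
  weight(W=1) = 31/275
Total weight = 47/1100 + 31/275 = 171/1100
P(W=0 | obs) = 47/1100 / 171/1100 = 47/171
P(W=1 | obs) = 31/275 / 171/1100 = 124/171

P(W = 1 | obs) = 124/171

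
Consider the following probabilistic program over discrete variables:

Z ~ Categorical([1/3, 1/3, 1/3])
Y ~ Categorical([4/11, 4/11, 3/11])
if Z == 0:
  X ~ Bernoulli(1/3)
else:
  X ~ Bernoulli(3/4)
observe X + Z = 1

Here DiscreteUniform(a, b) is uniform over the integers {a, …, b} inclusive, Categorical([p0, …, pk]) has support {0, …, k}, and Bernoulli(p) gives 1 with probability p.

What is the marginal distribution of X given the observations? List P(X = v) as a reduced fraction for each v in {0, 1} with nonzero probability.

Enumerate traces; 6 have nonzero weight after conditioning:
  (Z=0, Y=0, X=1) weight 4/99
  (Z=0, Y=1, X=1) weight 4/99
  (Z=0, Y=2, X=1) weight 1/33
  (Z=1, Y=0, X=0) weight 1/33
  (Z=1, Y=1, X=0) weight 1/33
  (Z=1, Y=2, X=0) weight 1/44
Group by X:
  weight(X=0) = 1/12
  weight(X=1) = 1/9
Total weight = 1/12 + 1/9 = 7/36
P(X=0 | obs) = 1/12 / 7/36 = 3/7
P(X=1 | obs) = 1/9 / 7/36 = 4/7

P(X=0) = 3/7, P(X=1) = 4/7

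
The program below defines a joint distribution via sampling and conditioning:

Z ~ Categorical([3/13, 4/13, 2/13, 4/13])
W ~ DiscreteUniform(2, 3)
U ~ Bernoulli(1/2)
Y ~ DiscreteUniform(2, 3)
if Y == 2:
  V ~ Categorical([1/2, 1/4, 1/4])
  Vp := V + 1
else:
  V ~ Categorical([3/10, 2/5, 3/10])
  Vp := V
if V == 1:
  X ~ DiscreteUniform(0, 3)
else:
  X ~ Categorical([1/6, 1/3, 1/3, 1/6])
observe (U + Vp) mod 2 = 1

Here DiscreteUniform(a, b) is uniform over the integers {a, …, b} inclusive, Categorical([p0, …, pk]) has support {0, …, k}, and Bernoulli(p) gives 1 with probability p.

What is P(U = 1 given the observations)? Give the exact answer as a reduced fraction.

P(U = 1 | obs) = 17/40

Enumerate traces; 192 have nonzero weight after conditioning:
  (Z=0, W=2, U=0, Y=2, V=0, X=0) weight 1/416
  (Z=0, W=2, U=0, Y=2, V=0, X=1) weight 1/208
  (Z=0, W=2, U=0, Y=2, V=0, X=2) weight 1/208
  (Z=0, W=2, U=0, Y=2, V=0, X=3) weight 1/416
  (Z=0, W=2, U=0, Y=2, V=2, X=0) weight 1/832
  (Z=0, W=2, U=0, Y=2, V=2, X=1) weight 1/416
  (Z=0, W=2, U=0, Y=2, V=2, X=2) weight 1/416
  (Z=0, W=2, U=0, Y=2, V=2, X=3) weight 1/832
  (Z=0, W=2, U=1, Y=2, V=1, X=0) weight 3/1664
  … 183 more
Group by U:
  weight(U=0) = 23/80
  weight(U=1) = 17/80
Total weight = 23/80 + 17/80 = 1/2
P(U=0 | obs) = 23/80 / 1/2 = 23/40
P(U=1 | obs) = 17/80 / 1/2 = 17/40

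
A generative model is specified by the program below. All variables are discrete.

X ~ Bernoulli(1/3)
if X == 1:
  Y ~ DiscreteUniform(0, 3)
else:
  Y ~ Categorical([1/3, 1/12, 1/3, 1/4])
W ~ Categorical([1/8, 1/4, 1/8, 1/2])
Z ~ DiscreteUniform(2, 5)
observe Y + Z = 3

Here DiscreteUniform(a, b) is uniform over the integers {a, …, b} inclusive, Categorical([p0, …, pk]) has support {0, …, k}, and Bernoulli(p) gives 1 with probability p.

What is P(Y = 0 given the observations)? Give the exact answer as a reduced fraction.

P(Y = 0 | obs) = 11/16

Enumerate traces; 16 have nonzero weight after conditioning:
  (X=0, Y=0, W=0, Z=3) weight 1/144
  (X=0, Y=0, W=1, Z=3) weight 1/72
  (X=0, Y=0, W=2, Z=3) weight 1/144
  (X=0, Y=0, W=3, Z=3) weight 1/36
  (X=0, Y=1, W=0, Z=2) weight 1/576
  (X=0, Y=1, W=1, Z=2) weight 1/288
  (X=0, Y=1, W=2, Z=2) weight 1/576
  (X=0, Y=1, W=3, Z=2) weight 1/144
  … 8 more
Group by Y:
  weight(Y=0) = 11/144
  weight(Y=1) = 5/144
Total weight = 11/144 + 5/144 = 1/9
P(Y=0 | obs) = 11/144 / 1/9 = 11/16
P(Y=1 | obs) = 5/144 / 1/9 = 5/16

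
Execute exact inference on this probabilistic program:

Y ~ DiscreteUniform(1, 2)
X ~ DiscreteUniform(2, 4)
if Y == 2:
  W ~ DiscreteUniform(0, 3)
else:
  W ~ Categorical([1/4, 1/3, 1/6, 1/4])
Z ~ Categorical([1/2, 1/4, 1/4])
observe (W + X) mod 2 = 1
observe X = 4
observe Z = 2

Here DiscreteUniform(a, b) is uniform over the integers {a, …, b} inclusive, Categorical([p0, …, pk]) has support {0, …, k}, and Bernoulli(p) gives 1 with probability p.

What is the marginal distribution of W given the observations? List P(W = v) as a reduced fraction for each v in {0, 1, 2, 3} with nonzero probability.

Enumerate traces; 4 have nonzero weight after conditioning:
  (Y=1, X=4, W=1, Z=2) weight 1/72
  (Y=1, X=4, W=3, Z=2) weight 1/96
  (Y=2, X=4, W=1, Z=2) weight 1/96
  (Y=2, X=4, W=3, Z=2) weight 1/96
Group by W:
  weight(W=1) = 7/288
  weight(W=3) = 1/48
Total weight = 7/288 + 1/48 = 13/288
P(W=1 | obs) = 7/288 / 13/288 = 7/13
P(W=3 | obs) = 1/48 / 13/288 = 6/13

P(W=1) = 7/13, P(W=3) = 6/13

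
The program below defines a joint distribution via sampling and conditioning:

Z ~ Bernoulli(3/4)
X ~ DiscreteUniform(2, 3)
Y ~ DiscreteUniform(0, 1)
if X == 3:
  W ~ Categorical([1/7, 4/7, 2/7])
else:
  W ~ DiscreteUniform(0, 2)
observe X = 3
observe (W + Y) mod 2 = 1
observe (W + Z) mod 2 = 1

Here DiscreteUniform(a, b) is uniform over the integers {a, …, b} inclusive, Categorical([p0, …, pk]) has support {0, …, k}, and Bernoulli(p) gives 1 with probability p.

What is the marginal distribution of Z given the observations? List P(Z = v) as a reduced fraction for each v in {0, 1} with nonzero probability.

Enumerate traces; 3 have nonzero weight after conditioning:
  (Z=0, X=3, Y=0, W=1) weight 1/28
  (Z=1, X=3, Y=1, W=0) weight 3/112
  (Z=1, X=3, Y=1, W=2) weight 3/56
Group by Z:
  weight(Z=0) = 1/28
  weight(Z=1) = 9/112
Total weight = 1/28 + 9/112 = 13/112
P(Z=0 | obs) = 1/28 / 13/112 = 4/13
P(Z=1 | obs) = 9/112 / 13/112 = 9/13

P(Z=0) = 4/13, P(Z=1) = 9/13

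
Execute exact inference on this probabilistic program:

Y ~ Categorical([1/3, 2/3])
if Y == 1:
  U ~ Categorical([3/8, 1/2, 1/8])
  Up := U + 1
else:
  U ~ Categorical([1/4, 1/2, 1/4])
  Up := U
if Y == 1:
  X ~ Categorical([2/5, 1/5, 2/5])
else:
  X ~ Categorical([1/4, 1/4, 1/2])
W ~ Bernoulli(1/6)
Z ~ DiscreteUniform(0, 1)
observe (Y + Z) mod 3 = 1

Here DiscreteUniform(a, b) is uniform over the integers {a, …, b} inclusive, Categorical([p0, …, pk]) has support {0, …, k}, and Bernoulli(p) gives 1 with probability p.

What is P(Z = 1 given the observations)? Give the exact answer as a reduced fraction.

P(Z = 1 | obs) = 1/3

Enumerate traces; 36 have nonzero weight after conditioning:
  (Y=0, U=0, X=0, W=0, Z=1) weight 5/576
  (Y=0, U=0, X=0, W=1, Z=1) weight 1/576
  (Y=0, U=0, X=1, W=0, Z=1) weight 5/576
  (Y=0, U=0, X=1, W=1, Z=1) weight 1/576
  (Y=0, U=0, X=2, W=0, Z=1) weight 5/288
  (Y=0, U=0, X=2, W=1, Z=1) weight 1/288
  (Y=0, U=1, X=0, W=0, Z=1) weight 5/288
  (Y=0, U=1, X=0, W=1, Z=1) weight 1/288
  (Y=1, U=0, X=0, W=0, Z=0) weight 1/24
  … 27 more
Group by Z:
  weight(Z=0) = 1/3
  weight(Z=1) = 1/6
Total weight = 1/3 + 1/6 = 1/2
P(Z=0 | obs) = 1/3 / 1/2 = 2/3
P(Z=1 | obs) = 1/6 / 1/2 = 1/3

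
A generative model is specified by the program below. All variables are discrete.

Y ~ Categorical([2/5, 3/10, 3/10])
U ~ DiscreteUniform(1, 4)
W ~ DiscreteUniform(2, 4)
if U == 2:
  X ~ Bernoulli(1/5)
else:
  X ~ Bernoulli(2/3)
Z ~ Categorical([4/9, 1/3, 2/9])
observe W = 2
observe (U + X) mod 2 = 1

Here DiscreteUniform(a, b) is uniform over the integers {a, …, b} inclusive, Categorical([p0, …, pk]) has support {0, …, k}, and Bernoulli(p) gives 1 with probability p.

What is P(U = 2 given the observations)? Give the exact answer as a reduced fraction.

Enumerate traces; 36 have nonzero weight after conditioning:
  (Y=0, U=1, W=2, X=0, Z=0) weight 2/405
  (Y=0, U=1, W=2, X=0, Z=1) weight 1/270
  (Y=0, U=1, W=2, X=0, Z=2) weight 1/405
  (Y=0, U=2, W=2, X=1, Z=0) weight 2/675
  (Y=0, U=2, W=2, X=1, Z=1) weight 1/450
  (Y=0, U=2, W=2, X=1, Z=2) weight 1/675
  (Y=0, U=3, W=2, X=0, Z=0) weight 2/405
  (Y=0, U=3, W=2, X=0, Z=1) weight 1/270
  (Y=0, U=4, W=2, X=1, Z=0) weight 4/405
  … 27 more
Group by U:
  weight(U=1) = 1/36
  weight(U=2) = 1/60
  weight(U=3) = 1/36
  weight(U=4) = 1/18
Total weight = 1/36 + 1/60 + 1/36 + 1/18 = 23/180
P(U=1 | obs) = 1/36 / 23/180 = 5/23
P(U=2 | obs) = 1/60 / 23/180 = 3/23
P(U=3 | obs) = 1/36 / 23/180 = 5/23
P(U=4 | obs) = 1/18 / 23/180 = 10/23

P(U = 2 | obs) = 3/23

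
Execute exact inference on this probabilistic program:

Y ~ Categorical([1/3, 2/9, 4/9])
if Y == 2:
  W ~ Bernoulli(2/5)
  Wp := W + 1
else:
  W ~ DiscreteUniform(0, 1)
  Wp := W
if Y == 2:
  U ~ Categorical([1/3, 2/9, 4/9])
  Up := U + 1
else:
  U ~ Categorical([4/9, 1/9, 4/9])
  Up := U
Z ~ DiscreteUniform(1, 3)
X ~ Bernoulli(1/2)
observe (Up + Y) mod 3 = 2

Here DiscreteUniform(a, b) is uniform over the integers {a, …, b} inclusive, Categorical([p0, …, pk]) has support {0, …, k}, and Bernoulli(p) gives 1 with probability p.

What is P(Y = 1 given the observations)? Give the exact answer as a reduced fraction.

Enumerate traces; 36 have nonzero weight after conditioning:
  (Y=0, W=0, U=2, Z=1, X=0) weight 1/81
  (Y=0, W=0, U=2, Z=1, X=1) weight 1/81
  (Y=0, W=0, U=2, Z=2, X=0) weight 1/81
  (Y=0, W=0, U=2, Z=2, X=1) weight 1/81
  (Y=0, W=0, U=2, Z=3, X=0) weight 1/81
  (Y=0, W=0, U=2, Z=3, X=1) weight 1/81
  (Y=0, W=1, U=2, Z=1, X=0) weight 1/81
  (Y=0, W=1, U=2, Z=1, X=1) weight 1/81
  (Y=1, W=0, U=1, Z=1, X=0) weight 1/486
  (Y=2, W=0, U=2, Z=1, X=0) weight 8/405
  … 26 more
Group by Y:
  weight(Y=0) = 4/27
  weight(Y=1) = 2/81
  weight(Y=2) = 16/81
Total weight = 4/27 + 2/81 + 16/81 = 10/27
P(Y=0 | obs) = 4/27 / 10/27 = 2/5
P(Y=1 | obs) = 2/81 / 10/27 = 1/15
P(Y=2 | obs) = 16/81 / 10/27 = 8/15

P(Y = 1 | obs) = 1/15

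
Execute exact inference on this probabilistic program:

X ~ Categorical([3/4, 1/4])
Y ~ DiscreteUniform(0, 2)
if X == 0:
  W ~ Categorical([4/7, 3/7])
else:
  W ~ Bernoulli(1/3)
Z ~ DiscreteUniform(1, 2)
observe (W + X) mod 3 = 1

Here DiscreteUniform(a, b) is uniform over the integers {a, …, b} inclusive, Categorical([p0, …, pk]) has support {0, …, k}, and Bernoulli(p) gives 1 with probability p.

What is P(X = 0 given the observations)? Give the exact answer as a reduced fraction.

P(X = 0 | obs) = 27/41

Enumerate traces; 12 have nonzero weight after conditioning:
  (X=0, Y=0, W=1, Z=1) weight 3/56
  (X=0, Y=0, W=1, Z=2) weight 3/56
  (X=0, Y=1, W=1, Z=1) weight 3/56
  (X=0, Y=1, W=1, Z=2) weight 3/56
  (X=0, Y=2, W=1, Z=1) weight 3/56
  (X=0, Y=2, W=1, Z=2) weight 3/56
  (X=1, Y=0, W=0, Z=1) weight 1/36
  (X=1, Y=0, W=0, Z=2) weight 1/36
  … 4 more
Group by X:
  weight(X=0) = 9/28
  weight(X=1) = 1/6
Total weight = 9/28 + 1/6 = 41/84
P(X=0 | obs) = 9/28 / 41/84 = 27/41
P(X=1 | obs) = 1/6 / 41/84 = 14/41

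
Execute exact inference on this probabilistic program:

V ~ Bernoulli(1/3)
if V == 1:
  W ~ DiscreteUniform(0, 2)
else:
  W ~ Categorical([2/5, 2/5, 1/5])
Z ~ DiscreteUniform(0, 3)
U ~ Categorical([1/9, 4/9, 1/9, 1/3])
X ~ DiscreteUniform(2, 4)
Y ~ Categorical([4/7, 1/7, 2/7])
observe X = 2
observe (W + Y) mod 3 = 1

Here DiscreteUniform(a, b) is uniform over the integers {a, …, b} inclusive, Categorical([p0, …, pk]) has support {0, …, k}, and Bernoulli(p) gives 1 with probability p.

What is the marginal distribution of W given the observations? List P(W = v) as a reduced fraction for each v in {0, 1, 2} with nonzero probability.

P(W=0) = 17/107, P(W=1) = 68/107, P(W=2) = 22/107

Enumerate traces; 96 have nonzero weight after conditioning:
  (V=0, W=0, Z=0, U=0, X=2, Y=1) weight 1/2835
  (V=0, W=0, Z=0, U=1, X=2, Y=1) weight 4/2835
  (V=0, W=0, Z=0, U=2, X=2, Y=1) weight 1/2835
  (V=0, W=0, Z=0, U=3, X=2, Y=1) weight 1/945
  (V=0, W=0, Z=1, U=0, X=2, Y=1) weight 1/2835
  (V=0, W=0, Z=1, U=1, X=2, Y=1) weight 4/2835
  (V=0, W=0, Z=1, U=2, X=2, Y=1) weight 1/2835
  (V=0, W=0, Z=1, U=3, X=2, Y=1) weight 1/945
  (V=0, W=1, Z=0, U=0, X=2, Y=0) weight 4/2835
  (V=0, W=2, Z=0, U=0, X=2, Y=2) weight 1/2835
  … 86 more
Group by W:
  weight(W=0) = 17/945
  weight(W=1) = 68/945
  weight(W=2) = 22/945
Total weight = 17/945 + 68/945 + 22/945 = 107/945
P(W=0 | obs) = 17/945 / 107/945 = 17/107
P(W=1 | obs) = 68/945 / 107/945 = 68/107
P(W=2 | obs) = 22/945 / 107/945 = 22/107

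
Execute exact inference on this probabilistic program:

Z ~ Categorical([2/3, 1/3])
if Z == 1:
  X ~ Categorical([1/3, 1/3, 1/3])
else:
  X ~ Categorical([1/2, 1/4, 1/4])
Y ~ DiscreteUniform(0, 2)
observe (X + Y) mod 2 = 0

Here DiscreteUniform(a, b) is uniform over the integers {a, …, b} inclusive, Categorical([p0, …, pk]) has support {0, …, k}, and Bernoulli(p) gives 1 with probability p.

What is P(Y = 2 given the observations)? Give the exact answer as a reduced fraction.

Enumerate traces; 10 have nonzero weight after conditioning:
  (Z=0, X=0, Y=0) weight 1/9
  (Z=0, X=0, Y=2) weight 1/9
  (Z=0, X=1, Y=1) weight 1/18
  (Z=0, X=2, Y=0) weight 1/18
  (Z=0, X=2, Y=2) weight 1/18
  (Z=1, X=0, Y=0) weight 1/27
  (Z=1, X=0, Y=2) weight 1/27
  (Z=1, X=1, Y=1) weight 1/27
  … 2 more
Group by Y:
  weight(Y=0) = 13/54
  weight(Y=1) = 5/54
  weight(Y=2) = 13/54
Total weight = 13/54 + 5/54 + 13/54 = 31/54
P(Y=0 | obs) = 13/54 / 31/54 = 13/31
P(Y=1 | obs) = 5/54 / 31/54 = 5/31
P(Y=2 | obs) = 13/54 / 31/54 = 13/31

P(Y = 2 | obs) = 13/31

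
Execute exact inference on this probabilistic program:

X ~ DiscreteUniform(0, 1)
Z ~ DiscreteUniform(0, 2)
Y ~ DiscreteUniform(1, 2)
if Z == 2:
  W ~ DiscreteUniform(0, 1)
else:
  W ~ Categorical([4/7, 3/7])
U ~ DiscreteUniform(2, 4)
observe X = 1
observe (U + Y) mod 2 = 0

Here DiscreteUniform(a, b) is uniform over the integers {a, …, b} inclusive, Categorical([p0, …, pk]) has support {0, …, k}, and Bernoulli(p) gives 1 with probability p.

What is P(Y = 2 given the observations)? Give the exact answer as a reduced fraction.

P(Y = 2 | obs) = 2/3

Enumerate traces; 18 have nonzero weight after conditioning:
  (X=1, Z=0, Y=1, W=0, U=3) weight 1/63
  (X=1, Z=0, Y=1, W=1, U=3) weight 1/84
  (X=1, Z=0, Y=2, W=0, U=2) weight 1/63
  (X=1, Z=0, Y=2, W=0, U=4) weight 1/63
  (X=1, Z=0, Y=2, W=1, U=2) weight 1/84
  (X=1, Z=0, Y=2, W=1, U=4) weight 1/84
  (X=1, Z=1, Y=1, W=0, U=3) weight 1/63
  (X=1, Z=1, Y=1, W=1, U=3) weight 1/84
  … 10 more
Group by Y:
  weight(Y=1) = 1/12
  weight(Y=2) = 1/6
Total weight = 1/12 + 1/6 = 1/4
P(Y=1 | obs) = 1/12 / 1/4 = 1/3
P(Y=2 | obs) = 1/6 / 1/4 = 2/3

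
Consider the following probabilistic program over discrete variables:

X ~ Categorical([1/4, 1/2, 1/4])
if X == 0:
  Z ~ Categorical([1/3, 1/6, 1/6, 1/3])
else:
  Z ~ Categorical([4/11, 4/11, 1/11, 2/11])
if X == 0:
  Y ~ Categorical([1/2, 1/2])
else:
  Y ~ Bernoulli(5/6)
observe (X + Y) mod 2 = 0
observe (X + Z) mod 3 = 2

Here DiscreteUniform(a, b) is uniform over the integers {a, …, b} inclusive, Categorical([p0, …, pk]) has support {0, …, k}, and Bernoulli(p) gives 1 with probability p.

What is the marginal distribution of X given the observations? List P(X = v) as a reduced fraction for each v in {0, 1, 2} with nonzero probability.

P(X=0) = 11/103, P(X=1) = 80/103, P(X=2) = 12/103

Enumerate traces; 4 have nonzero weight after conditioning:
  (X=0, Z=2, Y=0) weight 1/48
  (X=1, Z=1, Y=1) weight 5/33
  (X=2, Z=0, Y=0) weight 1/66
  (X=2, Z=3, Y=0) weight 1/132
Group by X:
  weight(X=0) = 1/48
  weight(X=1) = 5/33
  weight(X=2) = 1/44
Total weight = 1/48 + 5/33 + 1/44 = 103/528
P(X=0 | obs) = 1/48 / 103/528 = 11/103
P(X=1 | obs) = 5/33 / 103/528 = 80/103
P(X=2 | obs) = 1/44 / 103/528 = 12/103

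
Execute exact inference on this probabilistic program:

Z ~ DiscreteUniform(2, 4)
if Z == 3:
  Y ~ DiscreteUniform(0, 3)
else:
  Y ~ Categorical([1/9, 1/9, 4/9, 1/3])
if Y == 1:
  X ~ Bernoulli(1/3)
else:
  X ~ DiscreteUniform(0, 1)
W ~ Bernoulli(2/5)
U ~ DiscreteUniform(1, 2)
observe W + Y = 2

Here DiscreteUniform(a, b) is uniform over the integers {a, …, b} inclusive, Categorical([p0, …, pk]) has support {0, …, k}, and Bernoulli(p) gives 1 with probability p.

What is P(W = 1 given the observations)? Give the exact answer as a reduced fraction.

Enumerate traces; 24 have nonzero weight after conditioning:
  (Z=2, Y=1, X=0, W=1, U=1) weight 2/405
  (Z=2, Y=1, X=0, W=1, U=2) weight 2/405
  (Z=2, Y=1, X=1, W=1, U=1) weight 1/405
  (Z=2, Y=1, X=1, W=1, U=2) weight 1/405
  (Z=2, Y=2, X=0, W=0, U=1) weight 1/45
  (Z=2, Y=2, X=0, W=0, U=2) weight 1/45
  (Z=2, Y=2, X=1, W=0, U=1) weight 1/45
  (Z=2, Y=2, X=1, W=0, U=2) weight 1/45
  … 16 more
Group by W:
  weight(W=0) = 41/180
  weight(W=1) = 17/270
Total weight = 41/180 + 17/270 = 157/540
P(W=0 | obs) = 41/180 / 157/540 = 123/157
P(W=1 | obs) = 17/270 / 157/540 = 34/157

P(W = 1 | obs) = 34/157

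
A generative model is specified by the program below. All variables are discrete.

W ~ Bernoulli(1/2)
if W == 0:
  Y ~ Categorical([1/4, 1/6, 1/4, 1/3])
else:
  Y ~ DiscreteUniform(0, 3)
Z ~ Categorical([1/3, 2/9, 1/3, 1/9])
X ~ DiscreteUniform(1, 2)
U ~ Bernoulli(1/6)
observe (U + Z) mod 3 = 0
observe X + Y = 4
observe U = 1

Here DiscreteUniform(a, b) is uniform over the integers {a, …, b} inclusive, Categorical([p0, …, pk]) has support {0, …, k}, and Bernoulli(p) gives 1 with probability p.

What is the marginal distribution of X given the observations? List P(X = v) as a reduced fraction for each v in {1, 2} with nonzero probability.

Enumerate traces; 4 have nonzero weight after conditioning:
  (W=0, Y=2, Z=2, X=2, U=1) weight 1/288
  (W=0, Y=3, Z=2, X=1, U=1) weight 1/216
  (W=1, Y=2, Z=2, X=2, U=1) weight 1/288
  (W=1, Y=3, Z=2, X=1, U=1) weight 1/288
Group by X:
  weight(X=1) = 7/864
  weight(X=2) = 1/144
Total weight = 7/864 + 1/144 = 13/864
P(X=1 | obs) = 7/864 / 13/864 = 7/13
P(X=2 | obs) = 1/144 / 13/864 = 6/13

P(X=1) = 7/13, P(X=2) = 6/13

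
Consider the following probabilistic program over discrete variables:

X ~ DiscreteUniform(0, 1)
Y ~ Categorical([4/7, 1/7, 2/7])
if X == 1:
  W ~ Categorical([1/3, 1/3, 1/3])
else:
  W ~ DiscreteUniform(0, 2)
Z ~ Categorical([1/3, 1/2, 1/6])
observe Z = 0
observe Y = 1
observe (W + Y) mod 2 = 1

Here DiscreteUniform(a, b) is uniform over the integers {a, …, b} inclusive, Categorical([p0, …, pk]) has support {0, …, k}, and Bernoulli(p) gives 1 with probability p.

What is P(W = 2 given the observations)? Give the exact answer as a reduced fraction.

Enumerate traces; 4 have nonzero weight after conditioning:
  (X=0, Y=1, W=0, Z=0) weight 1/126
  (X=0, Y=1, W=2, Z=0) weight 1/126
  (X=1, Y=1, W=0, Z=0) weight 1/126
  (X=1, Y=1, W=2, Z=0) weight 1/126
Group by W:
  weight(W=0) = 1/63
  weight(W=2) = 1/63
Total weight = 1/63 + 1/63 = 2/63
P(W=0 | obs) = 1/63 / 2/63 = 1/2
P(W=2 | obs) = 1/63 / 2/63 = 1/2

P(W = 2 | obs) = 1/2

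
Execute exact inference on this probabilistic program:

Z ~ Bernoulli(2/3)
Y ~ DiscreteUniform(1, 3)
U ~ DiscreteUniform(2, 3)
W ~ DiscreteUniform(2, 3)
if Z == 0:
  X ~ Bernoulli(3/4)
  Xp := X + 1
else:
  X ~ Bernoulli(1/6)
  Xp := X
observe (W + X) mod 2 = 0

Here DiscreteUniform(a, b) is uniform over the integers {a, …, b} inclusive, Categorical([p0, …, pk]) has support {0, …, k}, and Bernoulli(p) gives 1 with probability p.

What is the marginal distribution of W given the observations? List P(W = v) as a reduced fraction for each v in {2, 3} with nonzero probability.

P(W=2) = 23/36, P(W=3) = 13/36

Enumerate traces; 24 have nonzero weight after conditioning:
  (Z=0, Y=1, U=2, W=2, X=0) weight 1/144
  (Z=0, Y=1, U=2, W=3, X=1) weight 1/48
  (Z=0, Y=1, U=3, W=2, X=0) weight 1/144
  (Z=0, Y=1, U=3, W=3, X=1) weight 1/48
  (Z=0, Y=2, U=2, W=2, X=0) weight 1/144
  (Z=0, Y=2, U=2, W=3, X=1) weight 1/48
  (Z=0, Y=2, U=3, W=2, X=0) weight 1/144
  (Z=0, Y=2, U=3, W=3, X=1) weight 1/48
  … 16 more
Group by W:
  weight(W=2) = 23/72
  weight(W=3) = 13/72
Total weight = 23/72 + 13/72 = 1/2
P(W=2 | obs) = 23/72 / 1/2 = 23/36
P(W=3 | obs) = 13/72 / 1/2 = 13/36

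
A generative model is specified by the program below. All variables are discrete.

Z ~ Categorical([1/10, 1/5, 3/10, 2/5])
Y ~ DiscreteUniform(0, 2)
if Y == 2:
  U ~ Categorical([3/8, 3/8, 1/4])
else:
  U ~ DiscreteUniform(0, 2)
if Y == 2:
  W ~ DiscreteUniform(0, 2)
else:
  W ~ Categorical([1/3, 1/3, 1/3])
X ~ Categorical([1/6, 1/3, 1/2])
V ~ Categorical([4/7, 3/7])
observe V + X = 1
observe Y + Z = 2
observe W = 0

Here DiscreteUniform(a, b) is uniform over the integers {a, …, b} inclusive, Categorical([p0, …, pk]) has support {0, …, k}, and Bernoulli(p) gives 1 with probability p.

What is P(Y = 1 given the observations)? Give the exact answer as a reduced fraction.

Enumerate traces; 18 have nonzero weight after conditioning:
  (Z=0, Y=2, U=0, W=0, X=0, V=1) weight 1/3360
  (Z=0, Y=2, U=0, W=0, X=1, V=0) weight 1/1260
  (Z=0, Y=2, U=1, W=0, X=0, V=1) weight 1/3360
  (Z=0, Y=2, U=1, W=0, X=1, V=0) weight 1/1260
  (Z=0, Y=2, U=2, W=0, X=0, V=1) weight 1/5040
  (Z=0, Y=2, U=2, W=0, X=1, V=0) weight 1/1890
  (Z=1, Y=1, U=0, W=0, X=0, V=1) weight 1/1890
  (Z=1, Y=1, U=0, W=0, X=1, V=0) weight 4/2835
  (Z=2, Y=0, U=0, W=0, X=0, V=1) weight 1/1260
  … 9 more
Group by Y:
  weight(Y=0) = 11/1260
  weight(Y=1) = 11/1890
  weight(Y=2) = 11/3780
Total weight = 11/1260 + 11/1890 + 11/3780 = 11/630
P(Y=0 | obs) = 11/1260 / 11/630 = 1/2
P(Y=1 | obs) = 11/1890 / 11/630 = 1/3
P(Y=2 | obs) = 11/3780 / 11/630 = 1/6

P(Y = 1 | obs) = 1/3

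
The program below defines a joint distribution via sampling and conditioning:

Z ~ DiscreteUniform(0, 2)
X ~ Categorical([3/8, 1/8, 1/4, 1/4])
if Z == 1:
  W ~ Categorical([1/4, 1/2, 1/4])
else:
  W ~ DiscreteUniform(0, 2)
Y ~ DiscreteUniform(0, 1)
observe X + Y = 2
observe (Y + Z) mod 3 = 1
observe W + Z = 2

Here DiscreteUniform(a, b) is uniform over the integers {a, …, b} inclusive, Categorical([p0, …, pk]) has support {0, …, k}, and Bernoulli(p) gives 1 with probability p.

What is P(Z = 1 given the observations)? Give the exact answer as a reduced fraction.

P(Z = 1 | obs) = 3/4

Enumerate traces; 2 have nonzero weight after conditioning:
  (Z=0, X=1, W=2, Y=1) weight 1/144
  (Z=1, X=2, W=1, Y=0) weight 1/48
Group by Z:
  weight(Z=0) = 1/144
  weight(Z=1) = 1/48
Total weight = 1/144 + 1/48 = 1/36
P(Z=0 | obs) = 1/144 / 1/36 = 1/4
P(Z=1 | obs) = 1/48 / 1/36 = 3/4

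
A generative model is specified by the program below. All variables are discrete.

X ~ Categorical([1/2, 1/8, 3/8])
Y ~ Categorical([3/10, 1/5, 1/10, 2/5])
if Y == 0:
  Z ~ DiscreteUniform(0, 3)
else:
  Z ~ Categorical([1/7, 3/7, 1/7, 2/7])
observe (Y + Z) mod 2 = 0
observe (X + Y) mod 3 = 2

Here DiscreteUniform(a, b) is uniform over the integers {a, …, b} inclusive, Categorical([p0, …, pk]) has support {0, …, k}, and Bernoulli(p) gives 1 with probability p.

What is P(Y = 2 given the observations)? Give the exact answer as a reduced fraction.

P(Y = 2 | obs) = 16/219

Enumerate traces; 8 have nonzero weight after conditioning:
  (X=0, Y=2, Z=0) weight 1/140
  (X=0, Y=2, Z=2) weight 1/140
  (X=1, Y=1, Z=1) weight 3/280
  (X=1, Y=1, Z=3) weight 1/140
  (X=2, Y=0, Z=0) weight 9/320
  (X=2, Y=0, Z=2) weight 9/320
  (X=2, Y=3, Z=1) weight 9/140
  (X=2, Y=3, Z=3) weight 3/70
Group by Y:
  weight(Y=0) = 9/160
  weight(Y=1) = 1/56
  weight(Y=2) = 1/70
  weight(Y=3) = 3/28
Total weight = 9/160 + 1/56 + 1/70 + 3/28 = 219/1120
P(Y=0 | obs) = 9/160 / 219/1120 = 21/73
P(Y=1 | obs) = 1/56 / 219/1120 = 20/219
P(Y=2 | obs) = 1/70 / 219/1120 = 16/219
P(Y=3 | obs) = 3/28 / 219/1120 = 40/73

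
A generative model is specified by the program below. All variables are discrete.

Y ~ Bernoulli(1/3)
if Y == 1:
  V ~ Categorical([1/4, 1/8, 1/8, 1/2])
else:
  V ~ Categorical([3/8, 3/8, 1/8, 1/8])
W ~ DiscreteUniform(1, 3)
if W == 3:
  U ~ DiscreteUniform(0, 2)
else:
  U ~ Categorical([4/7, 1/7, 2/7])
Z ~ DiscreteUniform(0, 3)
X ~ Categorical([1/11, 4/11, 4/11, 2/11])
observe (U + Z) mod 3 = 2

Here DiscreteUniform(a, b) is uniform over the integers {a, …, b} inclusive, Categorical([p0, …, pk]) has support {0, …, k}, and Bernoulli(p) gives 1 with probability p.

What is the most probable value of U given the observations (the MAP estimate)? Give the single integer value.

Enumerate traces; 384 have nonzero weight after conditioning:
  (Y=0, V=0, W=1, U=0, Z=2, X=0) weight 1/924
  (Y=0, V=0, W=1, U=0, Z=2, X=1) weight 1/231
  (Y=0, V=0, W=1, U=0, Z=2, X=2) weight 1/231
  (Y=0, V=0, W=1, U=0, Z=2, X=3) weight 1/462
  (Y=0, V=0, W=1, U=1, Z=1, X=0) weight 1/3696
  (Y=0, V=0, W=1, U=1, Z=1, X=1) weight 1/924
  (Y=0, V=0, W=1, U=1, Z=1, X=2) weight 1/924
  (Y=0, V=0, W=1, U=1, Z=1, X=3) weight 1/1848
  (Y=0, V=0, W=1, U=2, Z=0, X=0) weight 1/1848
  … 375 more
Group by U:
  weight(U=0) = 31/252
  weight(U=1) = 13/252
  weight(U=2) = 19/126
Total weight = 31/252 + 13/252 + 19/126 = 41/126
P(U=0 | obs) = 31/252 / 41/126 = 31/82
P(U=1 | obs) = 13/252 / 41/126 = 13/82
P(U=2 | obs) = 19/126 / 41/126 = 19/41
argmax = 2

argmax_v P(U = v | obs) = 2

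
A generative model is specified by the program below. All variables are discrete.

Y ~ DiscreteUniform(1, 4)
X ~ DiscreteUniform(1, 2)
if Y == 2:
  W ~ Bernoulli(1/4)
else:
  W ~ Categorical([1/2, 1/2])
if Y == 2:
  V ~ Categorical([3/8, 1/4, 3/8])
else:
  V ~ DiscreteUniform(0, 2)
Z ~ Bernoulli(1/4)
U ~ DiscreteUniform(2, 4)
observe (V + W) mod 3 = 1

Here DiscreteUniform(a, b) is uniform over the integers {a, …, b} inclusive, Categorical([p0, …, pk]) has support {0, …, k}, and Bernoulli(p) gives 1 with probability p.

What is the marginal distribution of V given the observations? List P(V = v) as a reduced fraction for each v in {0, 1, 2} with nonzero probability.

P(V=0) = 19/41, P(V=1) = 22/41

Enumerate traces; 96 have nonzero weight after conditioning:
  (Y=1, X=1, W=0, V=1, Z=0, U=2) weight 1/192
  (Y=1, X=1, W=0, V=1, Z=0, U=3) weight 1/192
  (Y=1, X=1, W=0, V=1, Z=0, U=4) weight 1/192
  (Y=1, X=1, W=0, V=1, Z=1, U=2) weight 1/576
  (Y=1, X=1, W=0, V=1, Z=1, U=3) weight 1/576
  (Y=1, X=1, W=0, V=1, Z=1, U=4) weight 1/576
  (Y=1, X=1, W=1, V=0, Z=0, U=2) weight 1/192
  (Y=1, X=1, W=1, V=0, Z=0, U=3) weight 1/192
  … 88 more
Group by V:
  weight(V=0) = 19/128
  weight(V=1) = 11/64
Total weight = 19/128 + 11/64 = 41/128
P(V=0 | obs) = 19/128 / 41/128 = 19/41
P(V=1 | obs) = 11/64 / 41/128 = 22/41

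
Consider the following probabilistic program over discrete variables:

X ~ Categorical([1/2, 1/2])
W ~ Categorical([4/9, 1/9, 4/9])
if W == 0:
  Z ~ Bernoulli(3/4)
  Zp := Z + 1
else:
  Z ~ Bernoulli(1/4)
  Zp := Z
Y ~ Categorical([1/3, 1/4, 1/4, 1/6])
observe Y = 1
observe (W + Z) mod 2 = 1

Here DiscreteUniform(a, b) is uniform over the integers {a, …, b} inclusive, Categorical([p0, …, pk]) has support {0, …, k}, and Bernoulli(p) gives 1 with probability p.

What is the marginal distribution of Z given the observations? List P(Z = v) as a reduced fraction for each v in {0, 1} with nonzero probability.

Enumerate traces; 6 have nonzero weight after conditioning:
  (X=0, W=0, Z=1, Y=1) weight 1/24
  (X=0, W=1, Z=0, Y=1) weight 1/96
  (X=0, W=2, Z=1, Y=1) weight 1/72
  (X=1, W=0, Z=1, Y=1) weight 1/24
  (X=1, W=1, Z=0, Y=1) weight 1/96
  (X=1, W=2, Z=1, Y=1) weight 1/72
Group by Z:
  weight(Z=0) = 1/48
  weight(Z=1) = 1/9
Total weight = 1/48 + 1/9 = 19/144
P(Z=0 | obs) = 1/48 / 19/144 = 3/19
P(Z=1 | obs) = 1/9 / 19/144 = 16/19

P(Z=0) = 3/19, P(Z=1) = 16/19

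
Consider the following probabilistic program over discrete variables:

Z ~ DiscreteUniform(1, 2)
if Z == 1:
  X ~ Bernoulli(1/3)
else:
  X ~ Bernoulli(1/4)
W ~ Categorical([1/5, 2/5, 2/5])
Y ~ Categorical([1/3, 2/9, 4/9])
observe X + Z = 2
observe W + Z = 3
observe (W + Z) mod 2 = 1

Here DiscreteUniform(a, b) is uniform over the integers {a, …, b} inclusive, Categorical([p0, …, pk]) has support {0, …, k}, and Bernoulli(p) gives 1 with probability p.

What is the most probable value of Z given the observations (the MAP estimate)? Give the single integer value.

argmax_v P(Z = v | obs) = 2

Enumerate traces; 6 have nonzero weight after conditioning:
  (Z=1, X=1, W=2, Y=0) weight 1/45
  (Z=1, X=1, W=2, Y=1) weight 2/135
  (Z=1, X=1, W=2, Y=2) weight 4/135
  (Z=2, X=0, W=1, Y=0) weight 1/20
  (Z=2, X=0, W=1, Y=1) weight 1/30
  (Z=2, X=0, W=1, Y=2) weight 1/15
Group by Z:
  weight(Z=1) = 1/15
  weight(Z=2) = 3/20
Total weight = 1/15 + 3/20 = 13/60
P(Z=1 | obs) = 1/15 / 13/60 = 4/13
P(Z=2 | obs) = 3/20 / 13/60 = 9/13
argmax = 2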